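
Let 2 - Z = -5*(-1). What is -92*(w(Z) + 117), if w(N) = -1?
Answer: -10672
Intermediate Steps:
Z = -3 (Z = 2 - (-5)*(-1) = 2 - 1*5 = 2 - 5 = -3)
-92*(w(Z) + 117) = -92*(-1 + 117) = -92*116 = -10672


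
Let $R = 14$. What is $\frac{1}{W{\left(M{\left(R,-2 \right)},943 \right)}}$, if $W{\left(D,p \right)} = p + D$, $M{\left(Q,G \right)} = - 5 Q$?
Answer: $\frac{1}{873} \approx 0.0011455$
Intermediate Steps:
$W{\left(D,p \right)} = D + p$
$\frac{1}{W{\left(M{\left(R,-2 \right)},943 \right)}} = \frac{1}{\left(-5\right) 14 + 943} = \frac{1}{-70 + 943} = \frac{1}{873}$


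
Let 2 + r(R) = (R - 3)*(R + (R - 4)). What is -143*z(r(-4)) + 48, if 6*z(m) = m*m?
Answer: -480622/3 ≈ -1.6021e+5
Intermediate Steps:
r(R) = -2 + (-4 + 2*R)*(-3 + R) (r(R) = -2 + (R - 3)*(R + (R - 4)) = -2 + (-3 + R)*(R + (-4 + R)) = -2 + (-3 + R)*(-4 + 2*R) = -2 + (-4 + 2*R)*(-3 + R))
z(m) = m²/6 (z(m) = (m*m)/6 = m²/6)
-143*z(r(-4)) + 48 = -143*(10 - 10*(-4) + 2*(-4)²)²/6 + 48 = -143*(10 + 40 + 2*16)²/6 + 48 = -143*(10 + 40 + 32)²/6 + 48 = -143*82²/6 + 48 = -143*6724/6 + 48 = -143*3362/3 + 48 = -480766/3 + 48 = -480622/3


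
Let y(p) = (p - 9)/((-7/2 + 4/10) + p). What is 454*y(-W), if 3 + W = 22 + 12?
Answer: 181600/341 ≈ 532.55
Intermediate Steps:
W = 31 (W = -3 + (22 + 12) = -3 + 34 = 31)
y(p) = (-9 + p)/(-31/10 + p) (y(p) = (-9 + p)/((-7*½ + 4*(⅒)) + p) = (-9 + p)/((-7/2 + ⅖) + p) = (-9 + p)/(-31/10 + p))
454*y(-W) = 454*(10*(-9 - 1*31)/(-31 + 10*(-1*31))) = 454*(10*(-9 - 31)/(-31 + 10*(-31))) = 454*(10*(-40)/(-31 - 310)) = 454*(10*(-40)/(-341)) = 454*(10*(-1/341)*(-40)) = 454*(400/341) = 181600/341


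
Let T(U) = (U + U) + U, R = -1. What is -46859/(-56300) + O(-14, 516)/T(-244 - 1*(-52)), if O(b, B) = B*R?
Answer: 1167533/675600 ≈ 1.7281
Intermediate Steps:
O(b, B) = -B (O(b, B) = B*(-1) = -B)
T(U) = 3*U (T(U) = 2*U + U = 3*U)
-46859/(-56300) + O(-14, 516)/T(-244 - 1*(-52)) = -46859/(-56300) + (-1*516)/((3*(-244 - 1*(-52)))) = -46859*(-1/56300) - 516*1/(3*(-244 + 52)) = 46859/56300 - 516/(3*(-192)) = 46859/56300 - 516/(-576) = 46859/56300 - 516*(-1/576) = 46859/56300 + 43/48 = 1167533/675600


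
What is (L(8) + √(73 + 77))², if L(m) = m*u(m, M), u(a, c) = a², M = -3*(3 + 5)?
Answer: 262294 + 5120*√6 ≈ 2.7484e+5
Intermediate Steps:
M = -24 (M = -3*8 = -24)
L(m) = m³ (L(m) = m*m² = m³)
(L(8) + √(73 + 77))² = (8³ + √(73 + 77))² = (512 + √150)² = (512 + 5*√6)²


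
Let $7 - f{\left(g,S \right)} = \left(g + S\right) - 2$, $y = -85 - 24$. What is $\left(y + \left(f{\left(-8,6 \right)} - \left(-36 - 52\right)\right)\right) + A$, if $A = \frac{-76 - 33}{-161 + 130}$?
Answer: $- \frac{201}{31} \approx -6.4839$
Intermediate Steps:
$y = -109$ ($y = -85 - 24 = -109$)
$f{\left(g,S \right)} = 9 - S - g$ ($f{\left(g,S \right)} = 7 - \left(\left(g + S\right) - 2\right) = 7 - \left(\left(S + g\right) - 2\right) = 7 - \left(-2 + S + g\right) = 9 - S - g$)
$A = \frac{109}{31}$ ($A = \frac{-76 + \left(-48 + 15\right)}{-31} = \left(-76 - 33\right) \left(- \frac{1}{31}\right) = \left(-109\right) \left(- \frac{1}{31}\right) = \frac{109}{31} \approx 3.5161$)
$\left(y + \left(f{\left(-8,6 \right)} - \left(-36 - 52\right)\right)\right) + A = \left(-109 - -99\right) + \frac{109}{31} = \left(-109 + \left(\left(9 - 6 + 8\right) - -88\right)\right) + \frac{109}{31} = \left(-109 + \left(11 + 88\right)\right) + \frac{109}{31} = \left(-109 + 99\right) + \frac{109}{31} = -10 + \frac{109}{31} = - \frac{201}{31}$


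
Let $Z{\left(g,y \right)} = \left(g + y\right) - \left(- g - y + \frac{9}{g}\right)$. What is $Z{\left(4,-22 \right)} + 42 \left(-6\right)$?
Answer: $- \frac{1161}{4} \approx -290.25$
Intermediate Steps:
$Z{\left(g,y \right)} = - \frac{9}{g} + 2 g + 2 y$ ($Z{\left(g,y \right)} = \left(g + y\right) + \left(g + y - \frac{9}{g}\right) = - \frac{9}{g} + 2 g + 2 y$)
$Z{\left(4,-22 \right)} + 42 \left(-6\right) = \frac{-9 + 2 \cdot 4 \left(4 - 22\right)}{4} + 42 \left(-6\right) = \frac{-9 + 2 \cdot 4 \left(-18\right)}{4} - 252 = \frac{-9 - 144}{4} - 252 = \frac{1}{4} \left(-153\right) - 252 = - \frac{153}{4} - 252 = - \frac{1161}{4}$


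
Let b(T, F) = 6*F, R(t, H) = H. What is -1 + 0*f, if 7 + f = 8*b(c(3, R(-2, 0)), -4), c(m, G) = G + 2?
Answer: -1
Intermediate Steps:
c(m, G) = 2 + G
f = -199 (f = -7 + 8*(6*(-4)) = -7 + 8*(-24) = -7 - 192 = -199)
-1 + 0*f = -1 + 0*(-199) = -1 + 0 = -1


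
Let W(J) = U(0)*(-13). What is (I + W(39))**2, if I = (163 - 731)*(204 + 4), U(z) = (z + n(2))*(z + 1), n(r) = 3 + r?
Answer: 13973367681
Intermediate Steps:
U(z) = (1 + z)*(5 + z) (U(z) = (z + (3 + 2))*(z + 1) = (z + 5)*(1 + z) = (5 + z)*(1 + z) = (1 + z)*(5 + z))
W(J) = -65 (W(J) = (5 + 0**2 + 6*0)*(-13) = (5 + 0 + 0)*(-13) = 5*(-13) = -65)
I = -118144 (I = -568*208 = -118144)
(I + W(39))**2 = (-118144 - 65)**2 = (-118209)**2 = 13973367681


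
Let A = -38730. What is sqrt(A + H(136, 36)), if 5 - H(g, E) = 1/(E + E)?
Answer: I*sqrt(5576402)/12 ≈ 196.79*I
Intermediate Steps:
H(g, E) = 5 - 1/(2*E) (H(g, E) = 5 - 1/(E + E) = 5 - 1/(2*E))
sqrt(A + H(136, 36)) = sqrt(-38730 + (5 - 1/2/36)) = sqrt(-38730 + (5 - 1/2*1/36)) = sqrt(-38730 + (5 - 1/72)) = sqrt(-38730 + 359/72) = sqrt(-2788201/72) = I*sqrt(5576402)/12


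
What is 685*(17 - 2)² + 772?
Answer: 154897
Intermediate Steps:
685*(17 - 2)² + 772 = 685*15² + 772 = 685*225 + 772 = 154125 + 772 = 154897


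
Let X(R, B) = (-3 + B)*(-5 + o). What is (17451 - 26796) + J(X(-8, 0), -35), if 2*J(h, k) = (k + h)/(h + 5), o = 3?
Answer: -205619/22 ≈ -9346.3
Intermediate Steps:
X(R, B) = 6 - 2*B (X(R, B) = (-3 + B)*(-5 + 3) = (-3 + B)*(-2) = 6 - 2*B)
J(h, k) = (h + k)/(2*(5 + h)) (J(h, k) = ((k + h)/(h + 5))/2 = ((h + k)/(5 + h))/2 = (h + k)/(2*(5 + h)))
(17451 - 26796) + J(X(-8, 0), -35) = (17451 - 26796) + ((6 - 2*0) - 35)/(2*(5 + (6 - 2*0))) = -9345 + ((6 + 0) - 35)/(2*(5 + (6 + 0))) = -9345 + (6 - 35)/(2*(5 + 6)) = -9345 + (½)*(-29)/11 = -9345 + (½)*(1/11)*(-29) = -9345 - 29/22 = -205619/22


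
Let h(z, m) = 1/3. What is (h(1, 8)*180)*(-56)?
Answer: -3360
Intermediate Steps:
h(z, m) = ⅓
(h(1, 8)*180)*(-56) = ((⅓)*180)*(-56) = 60*(-56) = -3360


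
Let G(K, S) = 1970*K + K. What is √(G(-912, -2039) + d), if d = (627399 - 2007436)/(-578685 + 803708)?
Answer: I*√91019986154170859/225023 ≈ 1340.7*I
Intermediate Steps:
G(K, S) = 1971*K
d = -1380037/225023 ≈ -6.1329
√(G(-912, -2039) + d) = √(1971*(-912) - 1380037/225023) = √(-1797552 - 1380037/225023) = √(-404491923733/225023) = I*√91019986154170859/225023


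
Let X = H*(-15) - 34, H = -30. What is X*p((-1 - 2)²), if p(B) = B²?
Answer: 33696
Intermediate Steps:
X = 416 (X = -30*(-15) - 34 = 450 - 34 = 416)
X*p((-1 - 2)²) = 416*((-1 - 2)²)² = 416*((-3)²)² = 416*9² = 416*81 = 33696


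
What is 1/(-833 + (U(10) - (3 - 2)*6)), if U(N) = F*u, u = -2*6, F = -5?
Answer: -1/779 ≈ -0.0012837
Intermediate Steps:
u = -12
U(N) = 60 (U(N) = -5*(-12) = 60)
1/(-833 + (U(10) - (3 - 2)*6)) = 1/(-833 + (60 - (3 - 2)*6)) = 1/(-833 + (60 - 6)) = 1/(-833 + 54) = 1/(-779) = -1/779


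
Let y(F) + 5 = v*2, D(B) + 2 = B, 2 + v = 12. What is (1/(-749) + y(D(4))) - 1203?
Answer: -889813/749 ≈ -1188.0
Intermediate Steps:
v = 10 (v = -2 + 12 = 10)
D(B) = -2 + B
y(F) = 15 (y(F) = -5 + 10*2 = -5 + 20 = 15)
(1/(-749) + y(D(4))) - 1203 = (1/(-749) + 15) - 1203 = (-1/749 + 15) - 1203 = 11234/749 - 1203 = -889813/749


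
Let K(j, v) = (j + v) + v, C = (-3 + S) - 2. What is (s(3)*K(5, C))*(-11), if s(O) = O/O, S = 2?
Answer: 11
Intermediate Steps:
C = -3 (C = (-3 + 2) - 2 = -1 - 2 = -3)
K(j, v) = j + 2*v
s(O) = 1
(s(3)*K(5, C))*(-11) = (1*(5 + 2*(-3)))*(-11) = (1*(5 - 6))*(-11) = (1*(-1))*(-11) = -1*(-11) = 11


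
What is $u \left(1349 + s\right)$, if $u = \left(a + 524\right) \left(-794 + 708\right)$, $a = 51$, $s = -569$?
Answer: $-38571000$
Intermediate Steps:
$u = -49450$ ($u = \left(51 + 524\right) \left(-794 + 708\right) = 575 \left(-86\right) = -49450$)
$u \left(1349 + s\right) = - 49450 \left(1349 - 569\right) = \left(-49450\right) 780 = -38571000$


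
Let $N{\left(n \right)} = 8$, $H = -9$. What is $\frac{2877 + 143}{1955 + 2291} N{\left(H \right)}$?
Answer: $\frac{12080}{2123} \approx 5.6901$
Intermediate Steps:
$\frac{2877 + 143}{1955 + 2291} N{\left(H \right)} = \frac{2877 + 143}{1955 + 2291} \cdot 8 = \frac{3020}{4246} \cdot 8 = 3020 \cdot \frac{1}{4246} \cdot 8 = \frac{1510}{2123} \cdot 8 = \frac{12080}{2123}$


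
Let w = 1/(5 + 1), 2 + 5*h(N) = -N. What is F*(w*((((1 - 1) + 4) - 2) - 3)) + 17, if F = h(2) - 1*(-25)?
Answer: 389/30 ≈ 12.967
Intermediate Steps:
h(N) = -⅖ - N/5 (h(N) = -⅖ + (-N)/5 = -⅖ - N/5)
w = ⅙ (w = 1/6 = ⅙ ≈ 0.16667)
F = 121/5 (F = (-⅖ - ⅕*2) - 1*(-25) = (-⅖ - ⅖) + 25 = -⅘ + 25 = 121/5 ≈ 24.200)
F*(w*((((1 - 1) + 4) - 2) - 3)) + 17 = 121*(((((1 - 1) + 4) - 2) - 3)/6)/5 + 17 = 121*((((0 + 4) - 2) - 3)/6)/5 + 17 = 121*(((4 - 2) - 3)/6)/5 + 17 = 121*((2 - 3)/6)/5 + 17 = 121*((⅙)*(-1))/5 + 17 = (121/5)*(-⅙) + 17 = -121/30 + 17 = 389/30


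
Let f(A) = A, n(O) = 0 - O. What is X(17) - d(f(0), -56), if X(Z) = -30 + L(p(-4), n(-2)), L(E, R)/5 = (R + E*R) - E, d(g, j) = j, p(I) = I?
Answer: 16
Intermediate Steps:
n(O) = -O
L(E, R) = -5*E + 5*R + 5*E*R (L(E, R) = 5*((R + E*R) - E) = 5*(R - E + E*R) = -5*E + 5*R + 5*E*R)
X(Z) = -40 (X(Z) = -30 + (-5*(-4) + 5*(-1*(-2)) + 5*(-4)*(-1*(-2))) = -30 + (20 + 5*2 + 5*(-4)*2) = -30 + (20 + 10 - 40) = -30 - 10 = -40)
X(17) - d(f(0), -56) = -40 - 1*(-56) = -40 + 56 = 16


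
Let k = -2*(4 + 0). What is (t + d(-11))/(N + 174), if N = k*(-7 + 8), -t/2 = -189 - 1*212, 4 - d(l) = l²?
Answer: 685/166 ≈ 4.1265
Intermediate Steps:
d(l) = 4 - l²
k = -8 (k = -2*4 = -8)
t = 802 (t = -2*(-189 - 1*212) = -2*(-189 - 212) = -2*(-401) = 802)
N = -8 (N = -8*(-7 + 8) = -8*1 = -8)
(t + d(-11))/(N + 174) = (802 + (4 - 1*(-11)²))/(-8 + 174) = (802 + (4 - 1*121))/166 = (802 + (4 - 121))*(1/166) = (802 - 117)*(1/166) = 685*(1/166) = 685/166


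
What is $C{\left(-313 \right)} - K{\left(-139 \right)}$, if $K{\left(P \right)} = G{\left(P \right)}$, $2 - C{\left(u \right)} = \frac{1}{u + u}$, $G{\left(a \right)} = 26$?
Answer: $- \frac{15023}{626} \approx -23.998$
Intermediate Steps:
$C{\left(u \right)} = 2 - \frac{1}{2 u}$ ($C{\left(u \right)} = 2 - \frac{1}{u + u} = 2 - \frac{1}{2 u}$)
$K{\left(P \right)} = 26$
$C{\left(-313 \right)} - K{\left(-139 \right)} = \left(2 - \frac{1}{2 \left(-313\right)}\right) - 26 = \left(2 - - \frac{1}{626}\right) - 26 = \left(2 + \frac{1}{626}\right) - 26 = \frac{1253}{626} - 26 = - \frac{15023}{626}$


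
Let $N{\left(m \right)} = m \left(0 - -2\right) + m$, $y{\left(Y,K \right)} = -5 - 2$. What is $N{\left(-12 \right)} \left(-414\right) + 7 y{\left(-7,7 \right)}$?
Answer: $14855$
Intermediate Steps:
$y{\left(Y,K \right)} = -7$ ($y{\left(Y,K \right)} = -5 - 2 = -7$)
$N{\left(m \right)} = 3 m$ ($N{\left(m \right)} = m \left(0 + 2\right) + m = m 2 + m = 2 m + m = 3 m$)
$N{\left(-12 \right)} \left(-414\right) + 7 y{\left(-7,7 \right)} = 3 \left(-12\right) \left(-414\right) + 7 \left(-7\right) = \left(-36\right) \left(-414\right) - 49 = 14904 - 49 = 14855$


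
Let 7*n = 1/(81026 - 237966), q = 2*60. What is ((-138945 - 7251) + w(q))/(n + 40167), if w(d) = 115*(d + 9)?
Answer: -144310567380/44126662859 ≈ -3.2704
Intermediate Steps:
q = 120
w(d) = 1035 + 115*d (w(d) = 115*(9 + d) = 1035 + 115*d)
n = -1/1098580 (n = 1/(7*(81026 - 237966)) = (⅐)/(-156940) = (⅐)*(-1/156940) = -1/1098580 ≈ -9.1027e-7)
((-138945 - 7251) + w(q))/(n + 40167) = ((-138945 - 7251) + (1035 + 115*120))/(-1/1098580 + 40167) = (-146196 + (1035 + 13800))/(44126662859/1098580) = (-146196 + 14835)*(1098580/44126662859) = -131361*1098580/44126662859 = -144310567380/44126662859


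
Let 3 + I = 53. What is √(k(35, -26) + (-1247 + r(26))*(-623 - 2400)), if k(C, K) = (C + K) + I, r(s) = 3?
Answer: √3760671 ≈ 1939.2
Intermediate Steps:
I = 50 (I = -3 + 53 = 50)
k(C, K) = 50 + C + K (k(C, K) = (C + K) + 50 = 50 + C + K)
√(k(35, -26) + (-1247 + r(26))*(-623 - 2400)) = √((50 + 35 - 26) + (-1247 + 3)*(-623 - 2400)) = √(59 - 1244*(-3023)) = √(59 + 3760612) = √3760671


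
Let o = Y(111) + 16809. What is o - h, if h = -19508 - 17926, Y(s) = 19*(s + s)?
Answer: 58461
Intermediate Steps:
Y(s) = 38*s (Y(s) = 19*(2*s) = 38*s)
o = 21027 (o = 38*111 + 16809 = 4218 + 16809 = 21027)
h = -37434
o - h = 21027 - 1*(-37434) = 21027 + 37434 = 58461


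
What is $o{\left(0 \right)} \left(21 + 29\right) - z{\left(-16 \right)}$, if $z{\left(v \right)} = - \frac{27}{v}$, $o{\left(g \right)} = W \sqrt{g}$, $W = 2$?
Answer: $- \frac{27}{16} \approx -1.6875$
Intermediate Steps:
$o{\left(g \right)} = 2 \sqrt{g}$
$o{\left(0 \right)} \left(21 + 29\right) - z{\left(-16 \right)} = 2 \sqrt{0} \left(21 + 29\right) - - \frac{27}{-16} = 2 \cdot 0 \cdot 50 - \left(-27\right) \left(- \frac{1}{16}\right) = 0 \cdot 50 - \frac{27}{16} = 0 - \frac{27}{16} = - \frac{27}{16}$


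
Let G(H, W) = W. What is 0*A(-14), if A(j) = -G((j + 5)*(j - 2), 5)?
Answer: 0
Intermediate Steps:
A(j) = -5 (A(j) = -1*5 = -5)
0*A(-14) = 0*(-5) = 0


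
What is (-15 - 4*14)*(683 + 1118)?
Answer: -127871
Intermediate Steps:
(-15 - 4*14)*(683 + 1118) = (-15 - 56)*1801 = -71*1801 = -127871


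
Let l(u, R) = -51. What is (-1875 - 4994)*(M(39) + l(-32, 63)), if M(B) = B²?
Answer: -10097430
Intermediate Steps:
(-1875 - 4994)*(M(39) + l(-32, 63)) = (-1875 - 4994)*(39² - 51) = -6869*(1521 - 51) = -6869*1470 = -10097430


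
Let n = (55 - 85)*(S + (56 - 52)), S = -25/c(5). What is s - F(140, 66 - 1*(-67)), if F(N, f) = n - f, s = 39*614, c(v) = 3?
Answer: 23949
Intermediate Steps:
s = 23946
S = -25/3 ≈ -8.3333
n = 130 (n = (55 - 85)*(-25/3 + (56 - 52)) = -30*(-25/3 + 4) = -30*(-13/3) = 130)
F(N, f) = 130 - f
s - F(140, 66 - 1*(-67)) = 23946 - (130 - (66 - 1*(-67))) = 23946 - (130 - (66 + 67)) = 23946 - (130 - 1*133) = 23946 - (130 - 133) = 23946 - 1*(-3) = 23946 + 3 = 23949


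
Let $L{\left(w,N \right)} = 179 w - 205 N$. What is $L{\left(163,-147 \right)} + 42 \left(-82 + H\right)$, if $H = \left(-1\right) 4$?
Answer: $55700$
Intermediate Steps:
$H = -4$
$L{\left(w,N \right)} = - 205 N + 179 w$
$L{\left(163,-147 \right)} + 42 \left(-82 + H\right) = \left(\left(-205\right) \left(-147\right) + 179 \cdot 163\right) + 42 \left(-82 - 4\right) = \left(30135 + 29177\right) + 42 \left(-86\right) = 59312 - 3612 = 55700$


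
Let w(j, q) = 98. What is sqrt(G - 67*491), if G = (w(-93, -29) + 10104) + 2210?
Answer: I*sqrt(20485) ≈ 143.13*I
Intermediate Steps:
G = 12412 (G = (98 + 10104) + 2210 = 10202 + 2210 = 12412)
sqrt(G - 67*491) = sqrt(12412 - 67*491) = sqrt(12412 - 32897) = sqrt(-20485) = I*sqrt(20485)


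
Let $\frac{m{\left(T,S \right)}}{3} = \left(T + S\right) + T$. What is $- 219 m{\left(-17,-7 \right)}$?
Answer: $26937$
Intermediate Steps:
$m{\left(T,S \right)} = 3 S + 6 T$ ($m{\left(T,S \right)} = 3 \left(\left(T + S\right) + T\right) = 3 \left(\left(S + T\right) + T\right) = 3 \left(S + 2 T\right) = 3 S + 6 T$)
$- 219 m{\left(-17,-7 \right)} = - 219 \left(3 \left(-7\right) + 6 \left(-17\right)\right) = - 219 \left(-21 - 102\right) = \left(-219\right) \left(-123\right) = 26937$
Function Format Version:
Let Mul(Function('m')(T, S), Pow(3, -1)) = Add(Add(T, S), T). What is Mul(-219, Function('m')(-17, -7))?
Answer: 26937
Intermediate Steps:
Function('m')(T, S) = Add(Mul(3, S), Mul(6, T)) (Function('m')(T, S) = Mul(3, Add(Add(T, S), T)) = Mul(3, Add(Add(S, T), T)) = Mul(3, Add(S, Mul(2, T))) = Add(Mul(3, S), Mul(6, T)))
Mul(-219, Function('m')(-17, -7)) = Mul(-219, Add(Mul(3, -7), Mul(6, -17))) = Mul(-219, Add(-21, -102)) = Mul(-219, -123) = 26937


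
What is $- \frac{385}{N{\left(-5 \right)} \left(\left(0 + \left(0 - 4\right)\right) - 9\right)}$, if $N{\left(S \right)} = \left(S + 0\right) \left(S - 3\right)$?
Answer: $\frac{77}{104} \approx 0.74039$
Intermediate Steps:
$N{\left(S \right)} = S \left(-3 + S\right)$
$- \frac{385}{N{\left(-5 \right)} \left(\left(0 + \left(0 - 4\right)\right) - 9\right)} = - \frac{385}{- 5 \left(-3 - 5\right) \left(\left(0 + \left(0 - 4\right)\right) - 9\right)} = - \frac{385}{\left(-5\right) \left(-8\right) \left(\left(0 - 4\right) - 9\right)} = - \frac{385}{40 \left(-4 - 9\right)} = - \frac{385}{40 \left(-13\right)} = - \frac{385}{-520} = \left(-385\right) \left(- \frac{1}{520}\right) = \frac{77}{104}$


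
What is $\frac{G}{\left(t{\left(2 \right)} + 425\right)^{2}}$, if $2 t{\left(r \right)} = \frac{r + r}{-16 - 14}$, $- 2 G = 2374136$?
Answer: $- \frac{66772575}{10156969} \approx -6.5741$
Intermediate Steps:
$G = -1187068$ ($G = \left(- \frac{1}{2}\right) 2374136 = -1187068$)
$t{\left(r \right)} = - \frac{r}{30}$ ($t{\left(r \right)} = \frac{\left(r + r\right) \frac{1}{-16 - 14}}{2} = \frac{2 r \frac{1}{-30}}{2} = \frac{2 r \left(- \frac{1}{30}\right)}{2} = \frac{\left(- \frac{1}{15}\right) r}{2} = - \frac{r}{30}$)
$\frac{G}{\left(t{\left(2 \right)} + 425\right)^{2}} = - \frac{1187068}{\left(\left(- \frac{1}{30}\right) 2 + 425\right)^{2}} = - \frac{1187068}{\left(- \frac{1}{15} + 425\right)^{2}} = - \frac{1187068}{\left(\frac{6374}{15}\right)^{2}} = - \frac{1187068}{\frac{40627876}{225}} = \left(-1187068\right) \frac{225}{40627876} = - \frac{66772575}{10156969}$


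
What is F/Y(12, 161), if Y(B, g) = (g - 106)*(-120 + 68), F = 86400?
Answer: -4320/143 ≈ -30.210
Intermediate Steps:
Y(B, g) = 5512 - 52*g (Y(B, g) = (-106 + g)*(-52) = 5512 - 52*g)
F/Y(12, 161) = 86400/(5512 - 52*161) = 86400/(5512 - 8372) = 86400/(-2860) = 86400*(-1/2860) = -4320/143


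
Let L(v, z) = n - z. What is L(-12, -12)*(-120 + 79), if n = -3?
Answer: -369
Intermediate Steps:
L(v, z) = -3 - z
L(-12, -12)*(-120 + 79) = (-3 - 1*(-12))*(-120 + 79) = (-3 + 12)*(-41) = 9*(-41) = -369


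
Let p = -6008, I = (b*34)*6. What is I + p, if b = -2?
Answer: -6416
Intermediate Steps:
I = -408 (I = -2*34*6 = -68*6 = -408)
I + p = -408 - 6008 = -6416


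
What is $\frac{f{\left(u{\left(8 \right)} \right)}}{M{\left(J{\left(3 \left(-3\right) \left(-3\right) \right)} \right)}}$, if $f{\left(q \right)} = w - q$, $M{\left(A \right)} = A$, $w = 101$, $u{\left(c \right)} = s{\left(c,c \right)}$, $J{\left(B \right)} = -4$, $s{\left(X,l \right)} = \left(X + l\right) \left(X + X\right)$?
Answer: $\frac{155}{4} \approx 38.75$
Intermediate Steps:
$s{\left(X,l \right)} = 2 X \left(X + l\right)$ ($s{\left(X,l \right)} = \left(X + l\right) 2 X = 2 X \left(X + l\right)$)
$u{\left(c \right)} = 4 c^{2}$ ($u{\left(c \right)} = 2 c \left(c + c\right) = 2 c 2 c = 4 c^{2}$)
$f{\left(q \right)} = 101 - q$
$\frac{f{\left(u{\left(8 \right)} \right)}}{M{\left(J{\left(3 \left(-3\right) \left(-3\right) \right)} \right)}} = \frac{101 - 4 \cdot 8^{2}}{-4} = \left(101 - 4 \cdot 64\right) \left(- \frac{1}{4}\right) = \left(101 - 256\right) \left(- \frac{1}{4}\right) = \left(-155\right) \left(- \frac{1}{4}\right) = \frac{155}{4}$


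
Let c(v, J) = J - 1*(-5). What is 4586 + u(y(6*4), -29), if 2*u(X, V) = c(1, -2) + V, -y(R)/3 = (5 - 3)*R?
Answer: 4573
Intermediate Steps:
c(v, J) = 5 + J (c(v, J) = J + 5 = 5 + J)
y(R) = -6*R (y(R) = -3*(5 - 3)*R = -6*R)
u(X, V) = 3/2 + V/2 (u(X, V) = ((5 - 2) + V)/2 = (3 + V)/2 = 3/2 + V/2)
4586 + u(y(6*4), -29) = 4586 + (3/2 + (½)*(-29)) = 4586 + (3/2 - 29/2) = 4586 - 13 = 4573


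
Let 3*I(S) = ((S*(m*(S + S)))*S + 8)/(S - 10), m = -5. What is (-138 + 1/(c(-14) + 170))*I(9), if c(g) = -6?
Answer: -82399471/246 ≈ -3.3496e+5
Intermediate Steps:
I(S) = (8 - 10*S**3)/(3*(-10 + S)) (I(S) = (((S*(-5*(S + S)))*S + 8)/(S - 10))/3 = (((S*(-10*S))*S + 8)/(-10 + S))/3 = (((-10*S**2)*S + 8)/(-10 + S))/3 = ((-10*S**3 + 8)/(-10 + S))/3 = ((8 - 10*S**3)/(-10 + S))/3 = (8 - 10*S**3)/(3*(-10 + S)))
(-138 + 1/(c(-14) + 170))*I(9) = (-138 + 1/(-6 + 170))*(2*(4 - 5*9**3)/(3*(-10 + 9))) = (-138 + 1/164)*((2/3)*(4 - 5*729)/(-1)) = (-138 + 1/164)*((2/3)*(-1)*(4 - 3645)) = -22631*(-1)*(-3641)/246 = -22631/164*7282/3 = -82399471/246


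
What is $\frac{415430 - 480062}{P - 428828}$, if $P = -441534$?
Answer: $\frac{32316}{435181} \approx 0.074259$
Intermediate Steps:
$\frac{415430 - 480062}{P - 428828} = \frac{415430 - 480062}{-441534 - 428828} = - \frac{64632}{-870362} = \left(-64632\right) \left(- \frac{1}{870362}\right) = \frac{32316}{435181}$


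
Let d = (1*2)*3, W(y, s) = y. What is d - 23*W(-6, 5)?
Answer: 144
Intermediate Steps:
d = 6 (d = 2*3 = 6)
d - 23*W(-6, 5) = 6 - 23*(-6) = 6 + 138 = 144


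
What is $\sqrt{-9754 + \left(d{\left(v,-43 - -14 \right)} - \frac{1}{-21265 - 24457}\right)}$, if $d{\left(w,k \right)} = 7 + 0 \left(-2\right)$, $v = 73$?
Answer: $\frac{i \sqrt{20376115969426}}{45722} \approx 98.727 i$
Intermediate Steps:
$d{\left(w,k \right)} = 7$ ($d{\left(w,k \right)} = 7 + 0 = 7$)
$\sqrt{-9754 + \left(d{\left(v,-43 - -14 \right)} - \frac{1}{-21265 - 24457}\right)} = \sqrt{-9754 + \left(7 - \frac{1}{-21265 - 24457}\right)} = \sqrt{-9754 + \left(7 - \frac{1}{-45722}\right)} = \sqrt{-9754 + \left(7 - - \frac{1}{45722}\right)} = \sqrt{-9754 + \left(7 + \frac{1}{45722}\right)} = \sqrt{-9754 + \frac{320055}{45722}} = \sqrt{- \frac{445652333}{45722}} = \frac{i \sqrt{20376115969426}}{45722}$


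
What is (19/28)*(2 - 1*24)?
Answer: -209/14 ≈ -14.929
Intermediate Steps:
(19/28)*(2 - 1*24) = (19*(1/28))*(2 - 24) = (19/28)*(-22) = -209/14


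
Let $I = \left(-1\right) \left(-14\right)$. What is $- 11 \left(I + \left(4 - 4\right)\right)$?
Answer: $-154$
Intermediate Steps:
$I = 14$
$- 11 \left(I + \left(4 - 4\right)\right) = - 11 \left(14 + \left(4 - 4\right)\right) = - 11 \left(14 + 0\right) = \left(-11\right) 14 = -154$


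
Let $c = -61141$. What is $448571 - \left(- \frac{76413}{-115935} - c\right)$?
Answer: $\frac{14972206879}{38645} \approx 3.8743 \cdot 10^{5}$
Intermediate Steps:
$448571 - \left(- \frac{76413}{-115935} - c\right) = 448571 - \left(- \frac{76413}{-115935} - -61141\right) = 448571 - \left(\left(-76413\right) \left(- \frac{1}{115935}\right) + 61141\right) = 448571 - \left(\frac{25471}{38645} + 61141\right) = 448571 - \frac{2362819416}{38645} = \frac{14972206879}{38645}$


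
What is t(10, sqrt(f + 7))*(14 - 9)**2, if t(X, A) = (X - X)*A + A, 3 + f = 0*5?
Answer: 50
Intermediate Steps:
f = -3 (f = -3 + 0*5 = -3 + 0 = -3)
t(X, A) = A (t(X, A) = 0*A + A = 0 + A = A)
t(10, sqrt(f + 7))*(14 - 9)**2 = sqrt(-3 + 7)*(14 - 9)**2 = sqrt(4)*5**2 = 2*25 = 50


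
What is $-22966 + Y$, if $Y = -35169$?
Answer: $-58135$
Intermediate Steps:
$-22966 + Y = -22966 - 35169 = -58135$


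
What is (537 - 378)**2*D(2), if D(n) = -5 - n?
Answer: -176967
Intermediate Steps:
(537 - 378)**2*D(2) = (537 - 378)**2*(-5 - 1*2) = 159**2*(-5 - 2) = 25281*(-7) = -176967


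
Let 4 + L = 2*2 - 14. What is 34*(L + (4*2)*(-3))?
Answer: -1292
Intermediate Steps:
L = -14 (L = -4 + (2*2 - 14) = -4 + (4 - 14) = -4 - 10 = -14)
34*(L + (4*2)*(-3)) = 34*(-14 + (4*2)*(-3)) = 34*(-14 + 8*(-3)) = 34*(-14 - 24) = 34*(-38) = -1292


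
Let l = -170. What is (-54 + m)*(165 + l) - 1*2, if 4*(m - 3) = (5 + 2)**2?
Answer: 767/4 ≈ 191.75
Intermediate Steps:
m = 61/4 (m = 3 + (5 + 2)**2/4 = 3 + (1/4)*7**2 = 3 + (1/4)*49 = 3 + 49/4 = 61/4 ≈ 15.250)
(-54 + m)*(165 + l) - 1*2 = (-54 + 61/4)*(165 - 170) - 1*2 = -155/4*(-5) - 2 = 775/4 - 2 = 767/4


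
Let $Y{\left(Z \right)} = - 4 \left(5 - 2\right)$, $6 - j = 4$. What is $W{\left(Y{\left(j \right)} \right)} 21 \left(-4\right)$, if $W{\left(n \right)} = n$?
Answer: $1008$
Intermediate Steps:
$j = 2$ ($j = 6 - 4 = 2$)
$Y{\left(Z \right)} = -12$ ($Y{\left(Z \right)} = \left(-4\right) 3 = -12$)
$W{\left(Y{\left(j \right)} \right)} 21 \left(-4\right) = \left(-12\right) 21 \left(-4\right) = \left(-252\right) \left(-4\right) = 1008$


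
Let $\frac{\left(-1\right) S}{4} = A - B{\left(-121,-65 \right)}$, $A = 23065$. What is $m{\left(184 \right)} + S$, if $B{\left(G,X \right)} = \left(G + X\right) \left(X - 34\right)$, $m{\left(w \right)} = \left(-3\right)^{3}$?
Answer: $-18631$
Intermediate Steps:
$m{\left(w \right)} = -27$
$B{\left(G,X \right)} = \left(-34 + X\right) \left(G + X\right)$ ($B{\left(G,X \right)} = \left(G + X\right) \left(-34 + X\right) = \left(-34 + X\right) \left(G + X\right)$)
$S = -18604$ ($S = - 4 \left(23065 - \left(\left(-65\right)^{2} - -4114 - -2210 - -7865\right)\right) = - 4 \left(23065 - \left(4225 + 4114 + 2210 + 7865\right)\right) = - 4 \left(23065 - 18414\right) = \left(-4\right) 4651 = -18604$)
$m{\left(184 \right)} + S = -27 - 18604 = -18631$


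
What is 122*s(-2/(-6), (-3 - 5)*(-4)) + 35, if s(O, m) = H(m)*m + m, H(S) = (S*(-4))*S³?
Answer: -16374558877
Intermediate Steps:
H(S) = -4*S⁴ (H(S) = (-4*S)*S³ = -4*S⁴)
s(O, m) = m - 4*m⁵ (s(O, m) = (-4*m⁴)*m + m = -4*m⁵ + m = m - 4*m⁵)
122*s(-2/(-6), (-3 - 5)*(-4)) + 35 = 122*((-3 - 5)*(-4) - 4*(-1024*(-3 - 5)⁵)) + 35 = 122*(-8*(-4) - 4*(-8*(-4))⁵) + 35 = 122*(32 - 4*32⁵) + 35 = 122*(32 - 4*33554432) + 35 = 122*(32 - 134217728) + 35 = 122*(-134217696) + 35 = -16374558912 + 35 = -16374558877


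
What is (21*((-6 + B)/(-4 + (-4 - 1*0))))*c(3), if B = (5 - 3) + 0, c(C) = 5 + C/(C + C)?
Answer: 231/4 ≈ 57.750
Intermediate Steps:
c(C) = 11/2 (c(C) = 5 + C/((2*C)) = 5 + (1/(2*C))*C = 5 + ½ = 11/2)
B = 2 (B = 2 + 0 = 2)
(21*((-6 + B)/(-4 + (-4 - 1*0))))*c(3) = (21*((-6 + 2)/(-4 + (-4 - 1*0))))*(11/2) = (21*(-4/(-4 + (-4 + 0))))*(11/2) = (21*(-4/(-4 - 4)))*(11/2) = (21*(-4/(-8)))*(11/2) = (21*(-4*(-⅛)))*(11/2) = (21*(½))*(11/2) = (21/2)*(11/2) = 231/4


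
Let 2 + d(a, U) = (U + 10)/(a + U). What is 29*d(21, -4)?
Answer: -812/17 ≈ -47.765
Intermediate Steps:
d(a, U) = -2 + (10 + U)/(U + a) (d(a, U) = -2 + (U + 10)/(a + U) = -2 + (10 + U)/(U + a))
29*d(21, -4) = 29*((10 - 1*(-4) - 2*21)/(-4 + 21)) = 29*((10 + 4 - 42)/17) = 29*((1/17)*(-28)) = 29*(-28/17) = -812/17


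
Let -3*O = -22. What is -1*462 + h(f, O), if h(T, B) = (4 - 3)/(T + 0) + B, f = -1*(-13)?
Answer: -17729/39 ≈ -454.59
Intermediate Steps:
O = 22/3 (O = -1/3*(-22) = 22/3 ≈ 7.3333)
f = 13
h(T, B) = B + 1/T (h(T, B) = 1/T + B = B + 1/T)
-1*462 + h(f, O) = -1*462 + (22/3 + 1/13) = -462 + (22/3 + 1/13) = -462 + 289/39 = -17729/39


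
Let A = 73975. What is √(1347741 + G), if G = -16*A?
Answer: √164141 ≈ 405.14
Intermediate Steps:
G = -1183600 (G = -16*73975 = -1183600)
√(1347741 + G) = √(1347741 - 1183600) = √164141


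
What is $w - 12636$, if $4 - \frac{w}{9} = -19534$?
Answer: $163206$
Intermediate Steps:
$w = 175842$ ($w = 36 - -175806 = 36 + 175806 = 175842$)
$w - 12636 = 175842 - 12636 = 163206$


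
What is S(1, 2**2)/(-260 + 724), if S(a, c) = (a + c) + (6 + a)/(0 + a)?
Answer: 3/116 ≈ 0.025862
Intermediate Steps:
S(a, c) = a + c + (6 + a)/a (S(a, c) = (a + c) + (6 + a)/a = a + c + (6 + a)/a)
S(1, 2**2)/(-260 + 724) = (1 + 1 + 2**2 + 6/1)/(-260 + 724) = (1 + 1 + 4 + 6*1)/464 = (1 + 1 + 4 + 6)*(1/464) = 12*(1/464) = 3/116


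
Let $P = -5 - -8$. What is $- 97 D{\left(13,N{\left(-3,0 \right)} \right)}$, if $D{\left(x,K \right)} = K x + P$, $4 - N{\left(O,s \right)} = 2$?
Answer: $-2813$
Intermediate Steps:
$P = 3$ ($P = -5 + 8 = 3$)
$N{\left(O,s \right)} = 2$ ($N{\left(O,s \right)} = 4 - 2 = 2$)
$D{\left(x,K \right)} = 3 + K x$ ($D{\left(x,K \right)} = K x + 3 = 3 + K x$)
$- 97 D{\left(13,N{\left(-3,0 \right)} \right)} = - 97 \left(3 + 2 \cdot 13\right) = - 97 \left(3 + 26\right) = \left(-97\right) 29 = -2813$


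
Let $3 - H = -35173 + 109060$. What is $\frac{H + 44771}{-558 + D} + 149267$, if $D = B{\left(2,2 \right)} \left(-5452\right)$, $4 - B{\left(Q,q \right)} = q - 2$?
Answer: $\frac{3338534835}{22366} \approx 1.4927 \cdot 10^{5}$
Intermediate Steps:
$B{\left(Q,q \right)} = 6 - q$ ($B{\left(Q,q \right)} = 4 - \left(q - 2\right) = 4 - \left(-2 + q\right) = 6 - q$)
$D = -21808$ ($D = \left(6 - 2\right) \left(-5452\right) = 4 \left(-5452\right) = -21808$)
$H = -73884$ ($H = 3 - \left(-35173 + 109060\right) = 3 - 73887 = -73884$)
$\frac{H + 44771}{-558 + D} + 149267 = \frac{-73884 + 44771}{-558 - 21808} + 149267 = - \frac{29113}{-22366} + 149267 = \left(-29113\right) \left(- \frac{1}{22366}\right) + 149267 = \frac{29113}{22366} + 149267 = \frac{3338534835}{22366}$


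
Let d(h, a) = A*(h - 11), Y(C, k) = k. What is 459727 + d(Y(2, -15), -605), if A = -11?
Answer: 460013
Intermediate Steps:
d(h, a) = 121 - 11*h (d(h, a) = -11*(h - 11) = -11*(-11 + h) = 121 - 11*h)
459727 + d(Y(2, -15), -605) = 459727 + (121 - 11*(-15)) = 459727 + (121 + 165) = 459727 + 286 = 460013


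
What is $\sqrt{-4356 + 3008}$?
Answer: $2 i \sqrt{337} \approx 36.715 i$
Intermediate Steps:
$\sqrt{-4356 + 3008} = \sqrt{-1348} = 2 i \sqrt{337}$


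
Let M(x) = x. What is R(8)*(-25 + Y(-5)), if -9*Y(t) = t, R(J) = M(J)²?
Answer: -14080/9 ≈ -1564.4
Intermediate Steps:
R(J) = J²
Y(t) = -t/9
R(8)*(-25 + Y(-5)) = 8²*(-25 - ⅑*(-5)) = 64*(-25 + 5/9) = 64*(-220/9) = -14080/9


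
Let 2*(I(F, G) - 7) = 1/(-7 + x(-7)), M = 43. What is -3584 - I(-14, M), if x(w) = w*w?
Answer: -301645/84 ≈ -3591.0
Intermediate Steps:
x(w) = w²
I(F, G) = 589/84 (I(F, G) = 7 + 1/(2*(-7 + (-7)²)) = 7 + 1/(2*(-7 + 49)) = 7 + (½)/42 = 7 + (½)*(1/42) = 7 + 1/84 = 589/84)
-3584 - I(-14, M) = -3584 - 1*589/84 = -3584 - 589/84 = -301645/84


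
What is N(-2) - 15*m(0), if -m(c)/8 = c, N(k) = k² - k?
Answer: 6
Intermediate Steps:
m(c) = -8*c
N(-2) - 15*m(0) = -2*(-1 - 2) - (-120)*0 = -2*(-3) - 15*0 = 6 + 0 = 6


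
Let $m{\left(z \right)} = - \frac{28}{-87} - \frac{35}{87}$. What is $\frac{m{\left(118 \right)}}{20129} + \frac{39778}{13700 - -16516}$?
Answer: $\frac{3869996499}{2939719676} \approx 1.3165$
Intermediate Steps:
$m{\left(z \right)} = - \frac{7}{87}$ ($m{\left(z \right)} = \left(-28\right) \left(- \frac{1}{87}\right) - \frac{35}{87} = \frac{28}{87} - \frac{35}{87} = - \frac{7}{87}$)
$\frac{m{\left(118 \right)}}{20129} + \frac{39778}{13700 - -16516} = - \frac{7}{87 \cdot 20129} + \frac{39778}{13700 - -16516} = \left(- \frac{7}{87}\right) \frac{1}{20129} + \frac{39778}{13700 + 16516} = - \frac{7}{1751223} + \frac{39778}{30216} = - \frac{7}{1751223} + 39778 \cdot \frac{1}{30216} = - \frac{7}{1751223} + \frac{19889}{15108} = \frac{3869996499}{2939719676}$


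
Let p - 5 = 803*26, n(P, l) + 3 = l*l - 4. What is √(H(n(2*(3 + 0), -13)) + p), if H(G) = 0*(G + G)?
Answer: √20883 ≈ 144.51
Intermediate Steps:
n(P, l) = -7 + l² (n(P, l) = -3 + (l*l - 4) = -3 + (l² - 4) = -3 + (-4 + l²) = -7 + l²)
H(G) = 0 (H(G) = 0*(2*G) = 0)
p = 20883 (p = 5 + 803*26 = 5 + 20878 = 20883)
√(H(n(2*(3 + 0), -13)) + p) = √(0 + 20883) = √20883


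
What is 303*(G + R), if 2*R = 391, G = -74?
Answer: 73629/2 ≈ 36815.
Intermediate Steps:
R = 391/2 (R = (½)*391 = 391/2 ≈ 195.50)
303*(G + R) = 303*(-74 + 391/2) = 303*(243/2) = 73629/2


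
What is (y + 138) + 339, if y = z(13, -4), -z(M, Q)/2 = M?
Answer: 451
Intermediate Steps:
z(M, Q) = -2*M
y = -26 (y = -2*13 = -26)
(y + 138) + 339 = (-26 + 138) + 339 = 112 + 339 = 451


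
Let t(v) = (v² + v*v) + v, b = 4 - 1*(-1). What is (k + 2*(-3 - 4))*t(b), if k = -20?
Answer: -1870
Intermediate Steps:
b = 5 (b = 4 + 1 = 5)
t(v) = v + 2*v² (t(v) = (v² + v²) + v = 2*v² + v = v + 2*v²)
(k + 2*(-3 - 4))*t(b) = (-20 + 2*(-3 - 4))*(5*(1 + 2*5)) = (-20 + 2*(-7))*(5*(1 + 10)) = (-20 - 14)*(5*11) = -34*55 = -1870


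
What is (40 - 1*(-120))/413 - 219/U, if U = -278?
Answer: 134927/114814 ≈ 1.1752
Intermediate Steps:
(40 - 1*(-120))/413 - 219/U = (40 - 1*(-120))/413 - 219/(-278) = (40 + 120)*(1/413) - 219*(-1/278) = 160*(1/413) + 219/278 = 160/413 + 219/278 = 134927/114814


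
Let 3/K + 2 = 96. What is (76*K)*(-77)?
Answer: -8778/47 ≈ -186.77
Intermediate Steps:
K = 3/94 (K = 3/(-2 + 96) = 3/94 ≈ 0.031915)
(76*K)*(-77) = (76*(3/94))*(-77) = (114/47)*(-77) = -8778/47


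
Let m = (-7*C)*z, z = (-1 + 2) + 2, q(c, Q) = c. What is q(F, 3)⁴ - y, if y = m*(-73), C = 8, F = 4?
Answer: -12008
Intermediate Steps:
z = 3 (z = 1 + 2 = 3)
m = -168 (m = -7*8*3 = -56*3 = -168)
y = 12264 (y = -168*(-73) = 12264)
q(F, 3)⁴ - y = 4⁴ - 1*12264 = 256 - 12264 = -12008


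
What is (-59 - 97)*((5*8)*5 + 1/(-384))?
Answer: -998387/32 ≈ -31200.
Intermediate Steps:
(-59 - 97)*((5*8)*5 + 1/(-384)) = -156*(40*5 - 1/384) = -156*(200 - 1/384) = -156*76799/384 = -998387/32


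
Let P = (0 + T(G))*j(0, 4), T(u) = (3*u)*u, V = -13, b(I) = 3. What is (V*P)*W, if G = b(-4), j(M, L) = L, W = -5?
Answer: 7020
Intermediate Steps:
G = 3
T(u) = 3*u²
P = 108 (P = (0 + 3*3²)*4 = (0 + 3*9)*4 = (0 + 27)*4 = 27*4 = 108)
(V*P)*W = -13*108*(-5) = -1404*(-5) = 7020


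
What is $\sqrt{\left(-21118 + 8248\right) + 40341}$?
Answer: $\sqrt{27471} \approx 165.74$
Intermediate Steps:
$\sqrt{\left(-21118 + 8248\right) + 40341} = \sqrt{-12870 + 40341} = \sqrt{27471}$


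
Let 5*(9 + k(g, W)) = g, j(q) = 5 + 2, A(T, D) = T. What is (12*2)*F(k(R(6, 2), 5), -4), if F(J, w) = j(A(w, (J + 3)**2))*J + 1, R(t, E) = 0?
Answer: -1488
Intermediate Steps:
j(q) = 7
k(g, W) = -9 + g/5
F(J, w) = 1 + 7*J (F(J, w) = 7*J + 1 = 1 + 7*J)
(12*2)*F(k(R(6, 2), 5), -4) = (12*2)*(1 + 7*(-9 + (1/5)*0)) = 24*(1 + 7*(-9 + 0)) = 24*(1 + 7*(-9)) = 24*(1 - 63) = 24*(-62) = -1488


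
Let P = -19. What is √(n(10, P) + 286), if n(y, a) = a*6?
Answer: 2*√43 ≈ 13.115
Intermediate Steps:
n(y, a) = 6*a
√(n(10, P) + 286) = √(6*(-19) + 286) = √(-114 + 286) = √172 = 2*√43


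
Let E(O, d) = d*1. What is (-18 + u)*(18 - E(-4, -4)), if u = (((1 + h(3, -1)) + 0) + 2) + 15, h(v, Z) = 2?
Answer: 44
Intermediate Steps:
E(O, d) = d
u = 20 (u = (((1 + 2) + 0) + 2) + 15 = ((3 + 0) + 2) + 15 = (3 + 2) + 15 = 5 + 15 = 20)
(-18 + u)*(18 - E(-4, -4)) = (-18 + 20)*(18 - 1*(-4)) = 2*(18 + 4) = 2*22 = 44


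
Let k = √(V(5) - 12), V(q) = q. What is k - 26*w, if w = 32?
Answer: -832 + I*√7 ≈ -832.0 + 2.6458*I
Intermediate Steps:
k = I*√7 (k = √(5 - 12) = √(-7) = I*√7 ≈ 2.6458*I)
k - 26*w = I*√7 - 26*32 = I*√7 - 832 = -832 + I*√7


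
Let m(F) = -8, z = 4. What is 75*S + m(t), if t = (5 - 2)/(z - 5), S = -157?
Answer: -11783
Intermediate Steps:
t = -3 (t = (5 - 2)/(4 - 5) = 3/(-1) = 3*(-1) = -3)
75*S + m(t) = 75*(-157) - 8 = -11775 - 8 = -11783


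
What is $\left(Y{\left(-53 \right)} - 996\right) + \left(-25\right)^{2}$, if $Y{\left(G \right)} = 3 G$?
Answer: $-530$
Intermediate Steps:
$\left(Y{\left(-53 \right)} - 996\right) + \left(-25\right)^{2} = \left(3 \left(-53\right) - 996\right) + \left(-25\right)^{2} = \left(-159 - 996\right) + 625 = -1155 + 625 = -530$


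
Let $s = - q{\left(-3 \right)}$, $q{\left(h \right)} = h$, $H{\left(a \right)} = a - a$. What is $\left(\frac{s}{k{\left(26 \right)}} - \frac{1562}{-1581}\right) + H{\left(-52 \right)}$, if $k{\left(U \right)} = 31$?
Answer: $\frac{1715}{1581} \approx 1.0848$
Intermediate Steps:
$H{\left(a \right)} = 0$
$s = 3$ ($s = \left(-1\right) \left(-3\right) = 3$)
$\left(\frac{s}{k{\left(26 \right)}} - \frac{1562}{-1581}\right) + H{\left(-52 \right)} = \left(\frac{3}{31} - \frac{1562}{-1581}\right) + 0 = \left(3 \cdot \frac{1}{31} - - \frac{1562}{1581}\right) + 0 = \left(\frac{3}{31} + \frac{1562}{1581}\right) + 0 = \frac{1715}{1581} + 0 = \frac{1715}{1581}$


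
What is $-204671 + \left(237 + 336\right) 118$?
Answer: $-137057$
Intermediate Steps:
$-204671 + \left(237 + 336\right) 118 = -204671 + 573 \cdot 118 = -204671 + 67614 = -137057$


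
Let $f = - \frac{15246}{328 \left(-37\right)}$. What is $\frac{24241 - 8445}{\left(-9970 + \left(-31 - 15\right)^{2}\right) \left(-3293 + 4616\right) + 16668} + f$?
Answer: $\frac{39493239137}{31475243916} \approx 1.2547$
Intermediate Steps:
$f = \frac{7623}{6068}$ ($f = - \frac{15246}{-12136} = \left(-15246\right) \left(- \frac{1}{12136}\right) = \frac{7623}{6068} \approx 1.2563$)
$\frac{24241 - 8445}{\left(-9970 + \left(-31 - 15\right)^{2}\right) \left(-3293 + 4616\right) + 16668} + f = \frac{24241 - 8445}{\left(-9970 + \left(-31 - 15\right)^{2}\right) \left(-3293 + 4616\right) + 16668} + \frac{7623}{6068} = \frac{15796}{\left(-9970 + \left(-46\right)^{2}\right) 1323 + 16668} + \frac{7623}{6068} = \frac{15796}{\left(-9970 + 2116\right) 1323 + 16668} + \frac{7623}{6068} = \frac{15796}{\left(-7854\right) 1323 + 16668} + \frac{7623}{6068} = \frac{15796}{-10390842 + 16668} + \frac{7623}{6068} = \frac{15796}{-10374174} + \frac{7623}{6068} = 15796 \left(- \frac{1}{10374174}\right) + \frac{7623}{6068} = - \frac{7898}{5187087} + \frac{7623}{6068} = \frac{39493239137}{31475243916}$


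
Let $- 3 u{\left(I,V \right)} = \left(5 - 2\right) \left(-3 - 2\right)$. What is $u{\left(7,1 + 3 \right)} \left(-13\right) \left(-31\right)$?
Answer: $2015$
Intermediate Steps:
$u{\left(I,V \right)} = 5$ ($u{\left(I,V \right)} = - \frac{\left(5 - 2\right) \left(-3 - 2\right)}{3} = - \frac{3 \left(-5\right)}{3} = \left(- \frac{1}{3}\right) \left(-15\right) = 5$)
$u{\left(7,1 + 3 \right)} \left(-13\right) \left(-31\right) = 5 \left(-13\right) \left(-31\right) = \left(-65\right) \left(-31\right) = 2015$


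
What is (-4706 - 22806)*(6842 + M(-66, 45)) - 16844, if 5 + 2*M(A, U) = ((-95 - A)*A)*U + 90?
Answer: -1374227488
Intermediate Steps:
M(A, U) = 85/2 + A*U*(-95 - A)/2 (M(A, U) = -5/2 + (((-95 - A)*A)*U + 90)/2 = -5/2 + ((A*(-95 - A))*U + 90)/2 = -5/2 + (A*U*(-95 - A) + 90)/2 = -5/2 + (90 + A*U*(-95 - A))/2 = -5/2 + (45 + A*U*(-95 - A)/2) = 85/2 + A*U*(-95 - A)/2)
(-4706 - 22806)*(6842 + M(-66, 45)) - 16844 = (-4706 - 22806)*(6842 + (85/2 - 95/2*(-66)*45 - 1/2*45*(-66)**2)) - 16844 = -27512*(6842 + (85/2 + 141075 - 1/2*45*4356)) - 16844 = -27512*(6842 + (85/2 + 141075 - 98010)) - 16844 = -27512*(6842 + 86215/2) - 16844 = -27512*99899/2 - 16844 = -1374210644 - 16844 = -1374227488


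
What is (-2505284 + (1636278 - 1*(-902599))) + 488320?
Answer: 521913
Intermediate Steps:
(-2505284 + (1636278 - 1*(-902599))) + 488320 = (-2505284 + (1636278 + 902599)) + 488320 = (-2505284 + 2538877) + 488320 = 33593 + 488320 = 521913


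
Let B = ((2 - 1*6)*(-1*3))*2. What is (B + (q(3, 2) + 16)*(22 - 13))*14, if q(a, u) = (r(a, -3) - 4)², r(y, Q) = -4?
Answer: 10416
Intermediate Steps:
q(a, u) = 64 (q(a, u) = (-4 - 4)² = (-8)² = 64)
B = 24 (B = ((2 - 6)*(-3))*2 = -4*(-3)*2 = 12*2 = 24)
(B + (q(3, 2) + 16)*(22 - 13))*14 = (24 + (64 + 16)*(22 - 13))*14 = (24 + 80*9)*14 = (24 + 720)*14 = 744*14 = 10416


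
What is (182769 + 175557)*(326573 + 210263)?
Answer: 192362296536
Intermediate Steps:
(182769 + 175557)*(326573 + 210263) = 358326*536836 = 192362296536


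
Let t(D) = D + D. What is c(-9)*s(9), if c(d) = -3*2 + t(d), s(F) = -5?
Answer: 120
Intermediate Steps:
t(D) = 2*D
c(d) = -6 + 2*d (c(d) = -3*2 + 2*d = -6 + 2*d)
c(-9)*s(9) = (-6 + 2*(-9))*(-5) = (-6 - 18)*(-5) = -24*(-5) = 120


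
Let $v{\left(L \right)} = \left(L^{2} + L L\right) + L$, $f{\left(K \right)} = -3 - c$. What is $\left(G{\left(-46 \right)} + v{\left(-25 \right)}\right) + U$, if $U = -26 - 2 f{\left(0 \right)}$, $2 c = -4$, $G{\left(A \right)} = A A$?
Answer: $3317$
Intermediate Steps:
$G{\left(A \right)} = A^{2}$
$c = -2$ ($c = \frac{1}{2} \left(-4\right) = -2$)
$f{\left(K \right)} = -1$ ($f{\left(K \right)} = -3 - -2 = -3 + 2 = -1$)
$v{\left(L \right)} = L + 2 L^{2}$ ($v{\left(L \right)} = \left(L^{2} + L^{2}\right) + L = 2 L^{2} + L = L + 2 L^{2}$)
$U = -24$ ($U = -26 - -2 = -26 + 2 = -24$)
$\left(G{\left(-46 \right)} + v{\left(-25 \right)}\right) + U = \left(\left(-46\right)^{2} - 25 \left(1 + 2 \left(-25\right)\right)\right) - 24 = \left(2116 - 25 \left(1 - 50\right)\right) - 24 = \left(2116 - -1225\right) - 24 = \left(2116 + 1225\right) - 24 = 3341 - 24 = 3317$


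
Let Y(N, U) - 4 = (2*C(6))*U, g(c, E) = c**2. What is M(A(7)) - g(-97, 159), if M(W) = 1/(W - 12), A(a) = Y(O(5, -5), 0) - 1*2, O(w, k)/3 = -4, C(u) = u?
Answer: -94091/10 ≈ -9409.1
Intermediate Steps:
O(w, k) = -12 (O(w, k) = 3*(-4) = -12)
Y(N, U) = 4 + 12*U (Y(N, U) = 4 + (2*6)*U = 4 + 12*U)
A(a) = 2 (A(a) = (4 + 12*0) - 1*2 = (4 + 0) - 2 = 4 - 2 = 2)
M(W) = 1/(-12 + W)
M(A(7)) - g(-97, 159) = 1/(-12 + 2) - 1*(-97)**2 = 1/(-10) - 1*9409 = -1/10 - 9409 = -94091/10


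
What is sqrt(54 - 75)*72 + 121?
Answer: 121 + 72*I*sqrt(21) ≈ 121.0 + 329.95*I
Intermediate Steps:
sqrt(54 - 75)*72 + 121 = sqrt(-21)*72 + 121 = (I*sqrt(21))*72 + 121 = 72*I*sqrt(21) + 121 = 121 + 72*I*sqrt(21)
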